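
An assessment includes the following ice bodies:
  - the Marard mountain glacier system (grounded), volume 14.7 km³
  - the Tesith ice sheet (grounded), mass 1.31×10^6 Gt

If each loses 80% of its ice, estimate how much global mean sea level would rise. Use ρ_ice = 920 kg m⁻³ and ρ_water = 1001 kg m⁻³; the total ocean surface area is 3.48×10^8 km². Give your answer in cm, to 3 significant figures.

Marard: 0.8 × 14.7 km³ × (920/1001) = 10.81 km³ of water.
Tesith: 0.8 × 1.31×10^6 Gt = 1.048×10^18 kg; dividing by ρ_w = 1001 kg m⁻³ gives 1.047×10^15 m³ of water.
Total added water ≈ 1.047×10^15 m³ over 3.48×10^14 m² → Δh = 3.01 m = 301 cm.

≈ 301 cm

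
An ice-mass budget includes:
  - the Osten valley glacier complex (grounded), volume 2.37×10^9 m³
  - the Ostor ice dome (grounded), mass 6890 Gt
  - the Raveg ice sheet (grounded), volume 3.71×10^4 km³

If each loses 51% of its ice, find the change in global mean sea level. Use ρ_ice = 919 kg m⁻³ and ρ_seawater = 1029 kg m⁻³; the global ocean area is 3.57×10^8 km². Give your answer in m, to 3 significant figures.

≈ 0.0569 m

Osten: 0.51 × 2.37×10^9 m³ × (919/1029) = 1.079×10^9 m³ of water.
Ostor: 0.51 × 6890 Gt = 3.514×10^15 kg; dividing by ρ_w = 1029 kg m⁻³ gives 3.415×10^12 m³ of water.
Raveg: 0.51 × 3.71×10^4 km³ × (919/1029) = 1.690×10^4 km³ of water.
Total added water ≈ 2.031×10^13 m³ over 3.57×10^14 m² → Δh = 0.0569 m.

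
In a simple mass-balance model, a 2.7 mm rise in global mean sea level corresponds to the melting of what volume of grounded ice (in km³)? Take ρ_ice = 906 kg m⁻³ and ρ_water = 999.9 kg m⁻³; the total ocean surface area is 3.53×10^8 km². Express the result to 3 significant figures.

≈ 1050 km³

Required water volume = Δh × A = 0.0027 m × 3.53×10^14 m² = 9.531×10^11 m³ = 953.1 km³.
Ice volume = water volume × ρ_w/ρ_ice = 953.1 × 999.9/906 = 1050 km³.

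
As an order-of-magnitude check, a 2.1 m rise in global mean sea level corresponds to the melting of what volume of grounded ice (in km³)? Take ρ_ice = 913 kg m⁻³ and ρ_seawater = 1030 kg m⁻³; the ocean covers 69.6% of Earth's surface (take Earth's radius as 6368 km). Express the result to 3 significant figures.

Required water volume = Δh × A = 2.1 m × 3.55×10^14 m² = 7.448×10^14 m³ = 7.448×10^5 km³.
Ice volume = water volume × ρ_w/ρ_ice = 7.448×10^5 × 1030/913 = 8.40×10^5 km³.

≈ 8.40×10^5 km³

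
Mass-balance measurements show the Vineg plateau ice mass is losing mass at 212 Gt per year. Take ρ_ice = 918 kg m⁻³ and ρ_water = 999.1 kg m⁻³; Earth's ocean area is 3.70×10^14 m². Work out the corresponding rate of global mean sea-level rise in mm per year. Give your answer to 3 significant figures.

≈ 0.573 mm/yr

ρ_w = 999.1 kg m⁻³. Annual water volume added = 212 Gt / ρ_w = 2.120×10^14 kg / 999.1 kg m⁻³ = 2.122×10^11 m³.
Δh per year = 2.122×10^11 / 3.70×10^14 = 5.73×10^-4 m = 0.573 mm.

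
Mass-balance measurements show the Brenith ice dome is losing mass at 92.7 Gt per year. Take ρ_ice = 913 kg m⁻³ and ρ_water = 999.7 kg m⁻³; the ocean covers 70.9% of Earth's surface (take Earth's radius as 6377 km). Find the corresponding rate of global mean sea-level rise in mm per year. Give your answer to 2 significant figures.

≈ 0.26 mm/yr

ρ_w = 999.7 kg m⁻³. Annual water volume added = 92.7 Gt / ρ_w = 9.270×10^13 kg / 999.7 kg m⁻³ = 9.273×10^10 m³.
Δh per year = 9.273×10^10 / 3.62×10^14 = 2.56×10^-4 m = 0.26 mm.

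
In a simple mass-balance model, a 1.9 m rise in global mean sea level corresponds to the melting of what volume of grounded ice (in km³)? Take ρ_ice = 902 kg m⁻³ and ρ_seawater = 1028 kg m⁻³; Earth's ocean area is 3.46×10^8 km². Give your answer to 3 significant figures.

Required water volume = Δh × A = 1.9 m × 3.46×10^14 m² = 6.574×10^14 m³ = 6.574×10^5 km³.
Ice volume = water volume × ρ_w/ρ_ice = 6.574×10^5 × 1028/902 = 7.49×10^5 km³.

≈ 7.49×10^5 km³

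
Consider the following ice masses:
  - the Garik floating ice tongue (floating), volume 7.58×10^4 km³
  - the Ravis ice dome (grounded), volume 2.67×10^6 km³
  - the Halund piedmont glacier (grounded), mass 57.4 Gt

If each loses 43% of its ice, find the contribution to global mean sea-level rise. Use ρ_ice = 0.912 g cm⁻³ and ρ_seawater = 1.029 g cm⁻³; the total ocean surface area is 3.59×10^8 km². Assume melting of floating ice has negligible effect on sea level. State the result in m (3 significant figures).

≈ 2.83 m

The Garik floating ice tongue is floating and already displaces its own weight of water, so its melt adds essentially nothing to sea level.
Ravis: 0.43 × 2.67×10^6 km³ × (912/1029) = 1.018×10^6 km³ of water.
Halund: 0.43 × 57.4 Gt = 2.468×10^13 kg; dividing by ρ_w = 1.029 g cm⁻³ = 1029 kg m⁻³ gives 2.399×10^10 m³ of water.
Total added water ≈ 1.018×10^15 m³ over 3.59×10^14 m² → Δh = 2.83 m.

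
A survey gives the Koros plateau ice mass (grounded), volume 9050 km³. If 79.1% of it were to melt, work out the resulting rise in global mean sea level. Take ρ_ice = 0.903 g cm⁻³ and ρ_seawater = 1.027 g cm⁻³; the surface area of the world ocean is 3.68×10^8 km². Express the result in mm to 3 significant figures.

≈ 17.1 mm

Koros: 0.791 × 9050 km³ × (903/1027) = 6294 km³ of water.
Spread over 3.68×10^14 m² of ocean, Δh = 6.294×10^12 / 3.68×10^14 = 0.0171 m = 17.1 mm.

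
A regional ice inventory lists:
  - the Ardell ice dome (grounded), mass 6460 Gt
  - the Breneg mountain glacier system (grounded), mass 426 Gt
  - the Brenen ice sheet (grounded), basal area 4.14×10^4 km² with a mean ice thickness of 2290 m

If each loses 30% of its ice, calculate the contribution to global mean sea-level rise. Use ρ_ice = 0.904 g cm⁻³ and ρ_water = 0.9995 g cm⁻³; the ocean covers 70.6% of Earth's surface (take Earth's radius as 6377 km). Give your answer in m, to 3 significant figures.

≈ 0.0770 m

Ardell: 0.3 × 6460 Gt = 1.938×10^15 kg; dividing by ρ_w = 0.9995 g cm⁻³ = 999.5 kg m⁻³ gives 1.939×10^12 m³ of water.
Breneg: 0.3 × 426 Gt = 1.278×10^14 kg; dividing by ρ_w = 999.5 kg m⁻³ gives 1.279×10^11 m³ of water.
Brenen: ice volume = 4.14×10^4 km² × 2290 m = 9.481×10^4 km³; 0.3 × 9.481×10^4 × (904/999.5) = 2.572×10^4 km³ of water.
Total added water ≈ 2.779×10^13 m³ over 3.61×10^14 m² → Δh = 0.0770 m.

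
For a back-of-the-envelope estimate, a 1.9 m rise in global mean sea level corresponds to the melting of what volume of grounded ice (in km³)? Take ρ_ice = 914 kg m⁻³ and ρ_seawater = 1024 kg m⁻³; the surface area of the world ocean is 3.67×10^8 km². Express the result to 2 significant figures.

Required water volume = Δh × A = 1.9 m × 3.67×10^14 m² = 6.973×10^14 m³ = 6.973×10^5 km³.
Ice volume = water volume × ρ_w/ρ_ice = 6.973×10^5 × 1024/914 = 7.8×10^5 km³.

≈ 7.8×10^5 km³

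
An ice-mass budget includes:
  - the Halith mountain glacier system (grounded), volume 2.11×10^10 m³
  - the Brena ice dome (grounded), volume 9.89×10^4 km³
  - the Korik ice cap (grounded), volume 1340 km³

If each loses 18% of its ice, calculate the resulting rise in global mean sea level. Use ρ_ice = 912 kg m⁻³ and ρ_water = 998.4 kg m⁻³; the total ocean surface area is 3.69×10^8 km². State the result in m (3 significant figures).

Halith: 0.18 × 2.11×10^10 m³ × (912/998.4) = 3.469×10^9 m³ of water.
Brena: 0.18 × 9.89×10^4 km³ × (912/998.4) = 1.626×10^4 km³ of water.
Korik: 0.18 × 1340 km³ × (912/998.4) = 220.3 km³ of water.
Total added water ≈ 1.649×10^13 m³ over 3.69×10^14 m² → Δh = 0.0447 m.

≈ 0.0447 m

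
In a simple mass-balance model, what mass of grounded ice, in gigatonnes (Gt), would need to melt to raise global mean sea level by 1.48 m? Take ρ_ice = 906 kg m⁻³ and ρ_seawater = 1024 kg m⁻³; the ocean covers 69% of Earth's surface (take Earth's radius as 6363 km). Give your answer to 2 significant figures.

Required water volume = Δh × A = 1.48 m × 3.51×10^14 m² = 5.196×10^14 m³.
ρ_w = 1024 kg m⁻³, so the mass of water = 5.196×10^14 m³ × 1024 kg m⁻³ = 5.320×10^17 kg = 5.3×10^5 Gt (and the same mass of ice, by conservation).

≈ 5.3×10^5 Gt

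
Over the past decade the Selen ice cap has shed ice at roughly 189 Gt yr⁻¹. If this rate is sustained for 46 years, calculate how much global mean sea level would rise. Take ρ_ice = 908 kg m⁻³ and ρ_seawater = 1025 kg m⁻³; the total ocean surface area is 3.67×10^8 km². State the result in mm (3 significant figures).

Total mass lost = 189 Gt/yr × 46 yr = 8694 Gt = 8.694×10^15 kg.
ρ_w = 1025 kg m⁻³, so water volume = 8.694×10^15 / 1025 = 8.482×10^12 m³.
Δh = 8.482×10^12 / 3.67×10^14 = 0.0231 m = 23.1 mm.

≈ 23.1 mm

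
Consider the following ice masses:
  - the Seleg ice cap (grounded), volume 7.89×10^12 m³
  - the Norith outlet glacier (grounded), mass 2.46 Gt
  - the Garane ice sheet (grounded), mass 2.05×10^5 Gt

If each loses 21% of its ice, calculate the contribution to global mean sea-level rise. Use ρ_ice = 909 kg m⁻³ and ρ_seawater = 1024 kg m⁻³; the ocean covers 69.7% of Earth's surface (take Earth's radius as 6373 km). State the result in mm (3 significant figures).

Seleg: 0.21 × 7.89×10^12 m³ × (909/1024) = 1.471×10^12 m³ of water.
Norith: 0.21 × 2.46 Gt = 5.166×10^11 kg; dividing by ρ_w = 1024 kg m⁻³ gives 5.045×10^8 m³ of water.
Garane: 0.21 × 2.05×10^5 Gt = 4.305×10^16 kg; dividing by ρ_w = 1024 kg m⁻³ gives 4.204×10^13 m³ of water.
Total added water ≈ 4.351×10^13 m³ over 3.56×10^14 m² → Δh = 0.122 m = 122 mm.

≈ 122 mm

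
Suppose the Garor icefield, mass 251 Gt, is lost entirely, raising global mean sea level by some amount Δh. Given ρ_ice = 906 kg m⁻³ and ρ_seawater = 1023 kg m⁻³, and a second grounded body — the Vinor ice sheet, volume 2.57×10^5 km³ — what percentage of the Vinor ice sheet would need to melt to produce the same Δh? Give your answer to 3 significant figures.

Equal sea-level rise means equal mass of meltwater, i.e. equal mass of ice lost.
Ice mass of Garor: 2.510×10^14 kg; ice mass of Vinor: 2.328×10^17 kg.
Fraction required = 2.510×10^14 / 2.328×10^17 = 1.08×10^-3 → 0.108 %.

≈ 0.108 %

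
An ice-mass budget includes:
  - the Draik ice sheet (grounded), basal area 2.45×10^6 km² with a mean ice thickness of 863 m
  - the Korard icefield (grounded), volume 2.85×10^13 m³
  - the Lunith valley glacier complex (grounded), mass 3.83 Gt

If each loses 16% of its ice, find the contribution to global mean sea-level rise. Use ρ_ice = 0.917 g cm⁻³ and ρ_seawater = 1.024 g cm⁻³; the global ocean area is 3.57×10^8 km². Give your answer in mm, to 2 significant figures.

Draik: ice volume = 2.45×10^6 km² × 863 m = 2.114×10^6 km³; 0.16 × 2.114×10^6 × (917/1024) = 3.029×10^5 km³ of water.
Korard: 0.16 × 2.85×10^13 m³ × (917/1024) = 4.084×10^12 m³ of water.
Lunith: 0.16 × 3.83 Gt = 6.128×10^11 kg; dividing by ρ_w = 1.024 g cm⁻³ = 1024 kg m⁻³ gives 5.984×10^8 m³ of water.
Total added water ≈ 3.070×10^14 m³ over 3.57×10^14 m² → Δh = 0.860 m = 860 mm.

≈ 860 mm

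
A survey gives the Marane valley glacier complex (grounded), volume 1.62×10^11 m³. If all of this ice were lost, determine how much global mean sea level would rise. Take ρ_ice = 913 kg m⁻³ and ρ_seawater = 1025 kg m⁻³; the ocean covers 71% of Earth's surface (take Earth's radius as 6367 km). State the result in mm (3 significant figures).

Marane: 1.62×10^11 m³ × (913/1025) = 1.443×10^11 m³ of water.
Spread over 3.62×10^14 m² of ocean, Δh = 1.443×10^11 / 3.62×10^14 = 3.99×10^-4 m = 0.399 mm.

≈ 0.399 mm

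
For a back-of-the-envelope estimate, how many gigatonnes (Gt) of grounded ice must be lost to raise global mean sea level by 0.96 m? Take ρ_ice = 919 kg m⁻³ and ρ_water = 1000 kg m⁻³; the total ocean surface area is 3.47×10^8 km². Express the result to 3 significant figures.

Required water volume = Δh × A = 0.96 m × 3.47×10^14 m² = 3.331×10^14 m³.
ρ_w = 1000 kg m⁻³, so the mass of water = 3.331×10^14 m³ × 1000 kg m⁻³ = 3.331×10^17 kg = 3.33×10^5 Gt (and the same mass of ice, by conservation).

≈ 3.33×10^5 Gt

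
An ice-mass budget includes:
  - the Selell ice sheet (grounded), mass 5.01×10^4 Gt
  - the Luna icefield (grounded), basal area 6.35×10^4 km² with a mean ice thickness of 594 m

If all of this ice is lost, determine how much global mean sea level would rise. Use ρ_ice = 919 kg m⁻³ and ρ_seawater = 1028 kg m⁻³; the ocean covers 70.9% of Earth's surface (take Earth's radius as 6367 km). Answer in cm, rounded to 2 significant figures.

Selell: 5.01×10^4 Gt = 5.010×10^16 kg; dividing by ρ_w = 1028 kg m⁻³ gives 4.874×10^13 m³ of water.
Luna: ice volume = 6.35×10^4 km² × 594 m = 3.772×10^4 km³; 3.772×10^4 × (919/1028) = 3.372×10^4 km³ of water.
Total added water ≈ 8.246×10^13 m³ over 3.61×10^14 m² → Δh = 0.228 m = 23 cm.

≈ 23 cm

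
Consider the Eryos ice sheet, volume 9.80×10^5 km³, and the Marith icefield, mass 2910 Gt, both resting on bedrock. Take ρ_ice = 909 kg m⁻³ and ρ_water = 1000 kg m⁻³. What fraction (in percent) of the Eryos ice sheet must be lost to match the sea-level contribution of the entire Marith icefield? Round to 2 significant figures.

Equal sea-level rise means equal mass of meltwater, i.e. equal mass of ice lost.
Ice mass of Marith: 2.910×10^15 kg; ice mass of Eryos: 8.908×10^17 kg.
Fraction required = 2.910×10^15 / 8.908×10^17 = 3.27×10^-3 → 0.33 %.

≈ 0.33 %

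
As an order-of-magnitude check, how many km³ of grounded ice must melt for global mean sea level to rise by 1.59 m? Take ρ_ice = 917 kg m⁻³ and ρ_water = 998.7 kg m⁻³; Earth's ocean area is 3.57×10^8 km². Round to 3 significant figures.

≈ 6.18×10^5 km³

Required water volume = Δh × A = 1.59 m × 3.57×10^14 m² = 5.676×10^14 m³ = 5.676×10^5 km³.
Ice volume = water volume × ρ_w/ρ_ice = 5.676×10^5 × 998.7/917 = 6.18×10^5 km³.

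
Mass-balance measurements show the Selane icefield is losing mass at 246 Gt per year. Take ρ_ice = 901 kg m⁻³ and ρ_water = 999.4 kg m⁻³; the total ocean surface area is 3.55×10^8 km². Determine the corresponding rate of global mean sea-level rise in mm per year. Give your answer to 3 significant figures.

≈ 0.693 mm/yr

ρ_w = 999.4 kg m⁻³. Annual water volume added = 246 Gt / ρ_w = 2.460×10^14 kg / 999.4 kg m⁻³ = 2.461×10^11 m³.
Δh per year = 2.461×10^11 / 3.55×10^14 = 6.93×10^-4 m = 0.693 mm.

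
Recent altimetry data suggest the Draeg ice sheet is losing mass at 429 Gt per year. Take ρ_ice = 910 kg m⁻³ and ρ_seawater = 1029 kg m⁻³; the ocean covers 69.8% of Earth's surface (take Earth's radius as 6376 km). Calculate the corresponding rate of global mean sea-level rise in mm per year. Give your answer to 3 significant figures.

ρ_w = 1029 kg m⁻³. Annual water volume added = 429 Gt / ρ_w = 4.290×10^14 kg / 1029 kg m⁻³ = 4.169×10^11 m³.
Δh per year = 4.169×10^11 / 3.57×10^14 = 1.17×10^-3 m = 1.17 mm.

≈ 1.17 mm/yr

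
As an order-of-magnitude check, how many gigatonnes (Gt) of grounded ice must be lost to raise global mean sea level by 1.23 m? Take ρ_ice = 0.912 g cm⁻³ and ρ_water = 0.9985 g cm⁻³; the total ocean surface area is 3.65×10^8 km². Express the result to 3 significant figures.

≈ 4.48×10^5 Gt

Required water volume = Δh × A = 1.23 m × 3.65×10^14 m² = 4.490×10^14 m³.
ρ_w = 0.9985 g cm⁻³ = 998.5 kg m⁻³, so the mass of water = 4.490×10^14 m³ × 998.5 kg m⁻³ = 4.483×10^17 kg = 4.48×10^5 Gt (and the same mass of ice, by conservation).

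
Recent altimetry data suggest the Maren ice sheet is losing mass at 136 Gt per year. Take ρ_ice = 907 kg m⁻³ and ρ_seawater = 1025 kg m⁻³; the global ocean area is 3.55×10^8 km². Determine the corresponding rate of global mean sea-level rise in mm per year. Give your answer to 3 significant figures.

≈ 0.374 mm/yr

ρ_w = 1025 kg m⁻³. Annual water volume added = 136 Gt / ρ_w = 1.360×10^14 kg / 1025 kg m⁻³ = 1.327×10^11 m³.
Δh per year = 1.327×10^11 / 3.55×10^14 = 3.74×10^-4 m = 0.374 mm.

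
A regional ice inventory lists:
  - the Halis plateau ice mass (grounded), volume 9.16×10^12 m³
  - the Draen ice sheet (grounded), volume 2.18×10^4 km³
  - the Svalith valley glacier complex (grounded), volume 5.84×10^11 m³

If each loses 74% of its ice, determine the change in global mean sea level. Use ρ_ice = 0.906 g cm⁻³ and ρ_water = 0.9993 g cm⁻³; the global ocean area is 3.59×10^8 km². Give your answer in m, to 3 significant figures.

Halis: 0.74 × 9.16×10^12 m³ × (906/999.3) = 6.146×10^12 m³ of water.
Draen: 0.74 × 2.18×10^4 km³ × (906/999.3) = 1.463×10^4 km³ of water.
Svalith: 0.74 × 5.84×10^11 m³ × (906/999.3) = 3.918×10^11 m³ of water.
Total added water ≈ 2.116×10^13 m³ over 3.59×10^14 m² → Δh = 0.0590 m.

≈ 0.0590 m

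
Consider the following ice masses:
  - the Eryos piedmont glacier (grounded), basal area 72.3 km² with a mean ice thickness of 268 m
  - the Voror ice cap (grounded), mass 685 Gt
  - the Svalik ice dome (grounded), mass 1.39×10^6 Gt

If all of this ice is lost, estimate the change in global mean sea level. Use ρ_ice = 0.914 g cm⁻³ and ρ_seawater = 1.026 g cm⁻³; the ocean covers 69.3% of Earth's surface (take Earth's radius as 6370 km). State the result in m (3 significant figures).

≈ 3.84 m

Eryos: ice volume = 72.3 km² × 268 m = 19.38 km³; 19.38 × (914/1026) = 17.26 km³ of water.
Voror: 685 Gt = 6.850×10^14 kg; dividing by ρ_w = 1.026 g cm⁻³ = 1026 kg m⁻³ gives 6.676×10^11 m³ of water.
Svalik: 1.39×10^6 Gt = 1.390×10^18 kg; dividing by ρ_w = 1026 kg m⁻³ gives 1.355×10^15 m³ of water.
Total added water ≈ 1.355×10^15 m³ over 3.53×10^14 m² → Δh = 3.84 m.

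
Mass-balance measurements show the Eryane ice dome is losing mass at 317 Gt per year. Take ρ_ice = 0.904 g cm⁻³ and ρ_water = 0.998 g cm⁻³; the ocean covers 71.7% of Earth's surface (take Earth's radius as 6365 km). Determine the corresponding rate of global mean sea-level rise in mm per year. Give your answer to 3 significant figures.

ρ_w = 0.998 g cm⁻³ = 998 kg m⁻³. Annual water volume added = 317 Gt / ρ_w = 3.170×10^14 kg / 998 kg m⁻³ = 3.176×10^11 m³.
Δh per year = 3.176×10^11 / 3.65×10^14 = 8.70×10^-4 m = 0.870 mm.

≈ 0.870 mm/yr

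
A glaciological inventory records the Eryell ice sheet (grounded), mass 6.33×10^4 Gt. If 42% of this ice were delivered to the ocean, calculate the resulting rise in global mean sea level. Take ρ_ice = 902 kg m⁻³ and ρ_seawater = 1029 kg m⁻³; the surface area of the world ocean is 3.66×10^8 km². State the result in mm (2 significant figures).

≈ 71 mm

Eryell: 0.42 × 6.33×10^4 Gt = 2.659×10^16 kg; dividing by ρ_w = 1029 kg m⁻³ gives 2.584×10^13 m³ of water.
Spread over 3.66×10^14 m² of ocean, Δh = 2.584×10^13 / 3.66×10^14 = 0.0706 m = 71 mm.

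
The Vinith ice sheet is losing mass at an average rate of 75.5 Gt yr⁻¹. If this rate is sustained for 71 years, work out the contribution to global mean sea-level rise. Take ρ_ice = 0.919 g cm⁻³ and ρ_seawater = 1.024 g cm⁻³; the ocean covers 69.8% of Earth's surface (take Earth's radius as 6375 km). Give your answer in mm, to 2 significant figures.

≈ 15 mm

Total mass lost = 75.5 Gt/yr × 71 yr = 5360 Gt = 5.360×10^15 kg.
ρ_w = 1.024 g cm⁻³ = 1024 kg m⁻³, so water volume = 5.360×10^15 / 1024 = 5.235×10^12 m³.
Δh = 5.235×10^12 / 3.56×10^14 = 0.0147 m = 15 mm.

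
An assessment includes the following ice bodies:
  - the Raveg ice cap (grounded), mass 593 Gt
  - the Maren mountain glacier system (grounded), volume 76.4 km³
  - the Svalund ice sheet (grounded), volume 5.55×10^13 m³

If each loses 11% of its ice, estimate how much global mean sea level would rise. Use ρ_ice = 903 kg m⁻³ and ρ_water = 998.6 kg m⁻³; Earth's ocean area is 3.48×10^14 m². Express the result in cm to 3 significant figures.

≈ 1.61 cm

Raveg: 0.11 × 593 Gt = 6.523×10^13 kg; dividing by ρ_w = 998.6 kg m⁻³ gives 6.532×10^10 m³ of water.
Maren: 0.11 × 76.4 km³ × (903/998.6) = 7.599 km³ of water.
Svalund: 0.11 × 5.55×10^13 m³ × (903/998.6) = 5.521×10^12 m³ of water.
Total added water ≈ 5.593×10^12 m³ over 3.48×10^14 m² → Δh = 0.0161 m = 1.61 cm.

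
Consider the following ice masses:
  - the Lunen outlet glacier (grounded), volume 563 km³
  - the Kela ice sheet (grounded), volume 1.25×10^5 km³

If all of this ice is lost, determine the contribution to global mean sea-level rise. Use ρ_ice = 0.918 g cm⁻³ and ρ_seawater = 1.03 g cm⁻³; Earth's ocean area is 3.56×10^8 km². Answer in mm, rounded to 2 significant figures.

Lunen: 563 km³ × (918/1030) = 501.8 km³ of water.
Kela: 1.25×10^5 km³ × (918/1030) = 1.114×10^5 km³ of water.
Total added water ≈ 1.119×10^14 m³ over 3.56×10^14 m² → Δh = 0.314 m = 310 mm.

≈ 310 mm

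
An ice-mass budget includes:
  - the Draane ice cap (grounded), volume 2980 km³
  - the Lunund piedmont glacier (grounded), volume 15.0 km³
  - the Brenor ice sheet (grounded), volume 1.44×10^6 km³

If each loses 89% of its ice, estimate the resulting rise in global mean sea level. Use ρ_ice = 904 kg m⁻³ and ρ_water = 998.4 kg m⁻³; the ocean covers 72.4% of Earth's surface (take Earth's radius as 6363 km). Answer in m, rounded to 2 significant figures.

≈ 3.2 m

Draane: 0.89 × 2980 km³ × (904/998.4) = 2401 km³ of water.
Lunund: 0.89 × 15.0 km³ × (904/998.4) = 12.09 km³ of water.
Brenor: 0.89 × 1.44×10^6 km³ × (904/998.4) = 1.160×10^6 km³ of water.
Total added water ≈ 1.163×10^15 m³ over 3.68×10^14 m² → Δh = 3.16 m.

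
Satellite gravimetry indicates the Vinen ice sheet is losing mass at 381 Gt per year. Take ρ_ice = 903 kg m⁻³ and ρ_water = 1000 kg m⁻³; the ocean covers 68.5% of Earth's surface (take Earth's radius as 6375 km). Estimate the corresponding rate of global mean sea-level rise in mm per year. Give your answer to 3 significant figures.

ρ_w = 1000 kg m⁻³. Annual water volume added = 381 Gt / ρ_w = 3.810×10^14 kg / 1000 kg m⁻³ = 3.810×10^11 m³.
Δh per year = 3.810×10^11 / 3.50×10^14 = 1.09×10^-3 m = 1.09 mm.

≈ 1.09 mm/yr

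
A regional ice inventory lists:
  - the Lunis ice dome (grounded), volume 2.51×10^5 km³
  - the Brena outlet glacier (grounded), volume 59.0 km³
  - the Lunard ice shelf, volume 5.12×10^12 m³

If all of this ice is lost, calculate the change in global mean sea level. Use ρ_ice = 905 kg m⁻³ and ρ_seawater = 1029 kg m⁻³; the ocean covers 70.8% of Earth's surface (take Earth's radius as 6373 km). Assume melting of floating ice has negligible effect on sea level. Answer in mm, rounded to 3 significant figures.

Lunis: 2.51×10^5 km³ × (905/1029) = 2.208×10^5 km³ of water.
Brena: 59.0 km³ × (905/1029) = 51.89 km³ of water.
The Lunard ice shelf is floating and already displaces its own weight of water, so its melt adds essentially nothing to sea level.
Total added water ≈ 2.208×10^14 m³ over 3.61×10^14 m² → Δh = 0.611 m = 611 mm.

≈ 611 mm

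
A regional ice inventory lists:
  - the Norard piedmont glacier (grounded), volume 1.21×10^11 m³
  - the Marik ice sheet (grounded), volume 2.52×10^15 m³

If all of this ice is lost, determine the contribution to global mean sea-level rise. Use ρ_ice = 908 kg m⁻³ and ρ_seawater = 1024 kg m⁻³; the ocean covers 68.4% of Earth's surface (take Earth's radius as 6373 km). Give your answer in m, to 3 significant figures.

≈ 6.40 m

Norard: 1.21×10^11 m³ × (908/1024) = 1.073×10^11 m³ of water.
Marik: 2.52×10^15 m³ × (908/1024) = 2.235×10^15 m³ of water.
Total added water ≈ 2.235×10^15 m³ over 3.49×10^14 m² → Δh = 6.40 m.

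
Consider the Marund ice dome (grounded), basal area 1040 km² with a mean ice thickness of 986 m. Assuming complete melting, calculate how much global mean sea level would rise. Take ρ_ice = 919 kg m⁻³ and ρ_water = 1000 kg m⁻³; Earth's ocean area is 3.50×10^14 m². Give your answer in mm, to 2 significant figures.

≈ 2.7 mm

Marund: ice volume = 1040 km² × 986 m = 1025 km³; 1025 × (919/1000) = 942.4 km³ of water.
Spread over 3.50×10^14 m² of ocean, Δh = 9.424×10^11 / 3.50×10^14 = 2.69×10^-3 m = 2.7 mm.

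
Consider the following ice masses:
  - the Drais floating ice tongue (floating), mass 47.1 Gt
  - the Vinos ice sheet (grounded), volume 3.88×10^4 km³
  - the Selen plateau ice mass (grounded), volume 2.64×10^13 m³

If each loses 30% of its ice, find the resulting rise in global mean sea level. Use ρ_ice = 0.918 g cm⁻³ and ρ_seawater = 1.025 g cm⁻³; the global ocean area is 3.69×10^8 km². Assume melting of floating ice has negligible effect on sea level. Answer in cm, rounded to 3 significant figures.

The Drais floating ice tongue is floating and already displaces its own weight of water, so its melt adds essentially nothing to sea level.
Vinos: 0.3 × 3.88×10^4 km³ × (918/1025) = 1.042×10^4 km³ of water.
Selen: 0.3 × 2.64×10^13 m³ × (918/1025) = 7.093×10^12 m³ of water.
Total added water ≈ 1.752×10^13 m³ over 3.69×10^14 m² → Δh = 0.0475 m = 4.75 cm.

≈ 4.75 cm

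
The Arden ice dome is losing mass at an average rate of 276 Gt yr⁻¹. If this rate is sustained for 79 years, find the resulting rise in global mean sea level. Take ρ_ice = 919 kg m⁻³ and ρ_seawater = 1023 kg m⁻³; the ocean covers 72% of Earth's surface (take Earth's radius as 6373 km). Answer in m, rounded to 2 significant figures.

Total mass lost = 276 Gt/yr × 79 yr = 2.180×10^4 Gt = 2.180×10^16 kg.
ρ_w = 1023 kg m⁻³, so water volume = 2.180×10^16 / 1023 = 2.131×10^13 m³.
Δh = 2.131×10^13 / 3.67×10^14 = 0.0580 m.

≈ 0.058 m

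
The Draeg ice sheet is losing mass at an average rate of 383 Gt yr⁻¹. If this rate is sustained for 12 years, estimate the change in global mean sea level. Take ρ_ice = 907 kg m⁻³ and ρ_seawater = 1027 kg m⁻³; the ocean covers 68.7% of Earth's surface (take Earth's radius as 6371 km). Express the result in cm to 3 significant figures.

≈ 1.28 cm

Total mass lost = 383 Gt/yr × 12 yr = 4596 Gt = 4.596×10^15 kg.
ρ_w = 1027 kg m⁻³, so water volume = 4.596×10^15 / 1027 = 4.475×10^12 m³.
Δh = 4.475×10^12 / 3.50×10^14 = 0.0128 m = 1.28 cm.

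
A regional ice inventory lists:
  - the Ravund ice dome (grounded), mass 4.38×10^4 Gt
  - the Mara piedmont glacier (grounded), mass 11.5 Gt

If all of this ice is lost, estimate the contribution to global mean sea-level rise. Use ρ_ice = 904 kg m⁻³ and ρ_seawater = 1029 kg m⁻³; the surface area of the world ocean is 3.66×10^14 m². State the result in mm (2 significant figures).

≈ 120 mm

Ravund: 4.38×10^4 Gt = 4.380×10^16 kg; dividing by ρ_w = 1029 kg m⁻³ gives 4.257×10^13 m³ of water.
Mara: 11.5 Gt = 1.150×10^13 kg; dividing by ρ_w = 1029 kg m⁻³ gives 1.118×10^10 m³ of water.
Total added water ≈ 4.258×10^13 m³ over 3.66×10^14 m² → Δh = 0.116 m = 120 mm.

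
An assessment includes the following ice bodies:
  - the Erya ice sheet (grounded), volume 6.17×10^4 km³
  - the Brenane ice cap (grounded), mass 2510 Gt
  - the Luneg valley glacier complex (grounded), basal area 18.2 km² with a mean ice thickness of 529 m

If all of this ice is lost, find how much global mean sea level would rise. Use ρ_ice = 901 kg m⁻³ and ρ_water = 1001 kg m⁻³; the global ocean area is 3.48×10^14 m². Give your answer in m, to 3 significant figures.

≈ 0.167 m

Erya: 6.17×10^4 km³ × (901/1001) = 5.554×10^4 km³ of water.
Brenane: 2510 Gt = 2.510×10^15 kg; dividing by ρ_w = 1001 kg m⁻³ gives 2.507×10^12 m³ of water.
Luneg: ice volume = 18.2 km² × 529 m = 9.628 km³; 9.628 × (901/1001) = 8.666 km³ of water.
Total added water ≈ 5.805×10^13 m³ over 3.48×10^14 m² → Δh = 0.167 m.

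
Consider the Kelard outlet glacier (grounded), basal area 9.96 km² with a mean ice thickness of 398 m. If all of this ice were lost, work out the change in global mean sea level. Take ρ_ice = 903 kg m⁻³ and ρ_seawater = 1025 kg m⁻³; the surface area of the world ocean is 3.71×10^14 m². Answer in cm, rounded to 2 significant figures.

≈ 9.4×10^-4 cm

Kelard: ice volume = 9.96 km² × 398 m = 3.964 km³; 3.964 × (903/1025) = 3.492 km³ of water.
Spread over 3.71×10^14 m² of ocean, Δh = 3.492×10^9 / 3.71×10^14 = 9.41×10^-6 m = 9.4×10^-4 cm.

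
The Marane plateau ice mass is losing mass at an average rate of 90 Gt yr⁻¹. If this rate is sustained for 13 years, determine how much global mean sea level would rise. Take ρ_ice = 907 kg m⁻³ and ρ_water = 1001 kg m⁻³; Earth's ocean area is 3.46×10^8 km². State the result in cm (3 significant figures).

Total mass lost = 90 Gt/yr × 13 yr = 1170 Gt = 1.170×10^15 kg.
ρ_w = 1001 kg m⁻³, so water volume = 1.170×10^15 / 1001 = 1.169×10^12 m³.
Δh = 1.169×10^12 / 3.46×10^14 = 3.38×10^-3 m = 0.338 cm.

≈ 0.338 cm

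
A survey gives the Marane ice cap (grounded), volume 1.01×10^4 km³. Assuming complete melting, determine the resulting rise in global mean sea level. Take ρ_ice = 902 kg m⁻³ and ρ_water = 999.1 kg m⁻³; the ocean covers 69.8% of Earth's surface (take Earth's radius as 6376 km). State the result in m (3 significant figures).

Marane: 1.01×10^4 km³ × (902/999.1) = 9118 km³ of water.
Spread over 3.57×10^14 m² of ocean, Δh = 9.118×10^12 / 3.57×10^14 = 0.0256 m.

≈ 0.0256 m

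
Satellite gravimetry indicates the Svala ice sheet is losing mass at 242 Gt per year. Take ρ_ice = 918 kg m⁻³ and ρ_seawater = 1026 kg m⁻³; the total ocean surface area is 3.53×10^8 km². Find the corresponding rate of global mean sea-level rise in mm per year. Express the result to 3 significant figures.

≈ 0.668 mm/yr

ρ_w = 1026 kg m⁻³. Annual water volume added = 242 Gt / ρ_w = 2.420×10^14 kg / 1026 kg m⁻³ = 2.359×10^11 m³.
Δh per year = 2.359×10^11 / 3.53×10^14 = 6.68×10^-4 m = 0.668 mm.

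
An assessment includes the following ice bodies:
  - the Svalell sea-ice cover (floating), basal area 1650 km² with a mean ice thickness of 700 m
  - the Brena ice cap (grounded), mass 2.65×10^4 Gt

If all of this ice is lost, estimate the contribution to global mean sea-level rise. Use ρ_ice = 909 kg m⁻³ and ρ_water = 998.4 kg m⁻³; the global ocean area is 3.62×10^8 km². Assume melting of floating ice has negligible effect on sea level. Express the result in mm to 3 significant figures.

The Svalell sea-ice cover is floating and already displaces its own weight of water, so its melt adds essentially nothing to sea level.
Brena: 2.65×10^4 Gt = 2.650×10^16 kg; dividing by ρ_w = 998.4 kg m⁻³ gives 2.654×10^13 m³ of water.
Total added water ≈ 2.654×10^13 m³ over 3.62×10^14 m² → Δh = 0.0733 m = 73.3 mm.

≈ 73.3 mm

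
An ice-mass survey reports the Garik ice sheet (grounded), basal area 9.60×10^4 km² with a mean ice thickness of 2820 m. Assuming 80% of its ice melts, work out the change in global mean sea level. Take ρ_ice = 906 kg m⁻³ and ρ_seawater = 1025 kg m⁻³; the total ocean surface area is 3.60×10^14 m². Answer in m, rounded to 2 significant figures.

≈ 0.53 m

Garik: ice volume = 9.60×10^4 km² × 2820 m = 2.707×10^5 km³; 0.8 × 2.707×10^5 × (906/1025) = 1.914×10^5 km³ of water.
Spread over 3.60×10^14 m² of ocean, Δh = 1.914×10^14 / 3.60×10^14 = 0.532 m.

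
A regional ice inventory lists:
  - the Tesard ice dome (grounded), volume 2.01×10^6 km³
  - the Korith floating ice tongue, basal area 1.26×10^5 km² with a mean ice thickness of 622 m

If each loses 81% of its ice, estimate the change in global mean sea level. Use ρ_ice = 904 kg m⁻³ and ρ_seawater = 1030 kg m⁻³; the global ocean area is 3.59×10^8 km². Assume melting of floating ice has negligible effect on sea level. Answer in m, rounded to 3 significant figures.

Tesard: 0.81 × 2.01×10^6 km³ × (904/1030) = 1.429×10^6 km³ of water.
The Korith floating ice tongue is floating and already displaces its own weight of water, so its melt adds essentially nothing to sea level.
Total added water ≈ 1.429×10^15 m³ over 3.59×10^14 m² → Δh = 3.98 m.

≈ 3.98 m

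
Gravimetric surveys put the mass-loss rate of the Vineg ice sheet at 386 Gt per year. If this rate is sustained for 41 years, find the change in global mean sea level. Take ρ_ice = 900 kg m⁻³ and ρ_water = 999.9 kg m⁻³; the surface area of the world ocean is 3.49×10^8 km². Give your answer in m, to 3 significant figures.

≈ 0.0454 m

Total mass lost = 386 Gt/yr × 41 yr = 1.583×10^4 Gt = 1.583×10^16 kg.
ρ_w = 999.9 kg m⁻³, so water volume = 1.583×10^16 / 999.9 = 1.583×10^13 m³.
Δh = 1.583×10^13 / 3.49×10^14 = 0.0454 m.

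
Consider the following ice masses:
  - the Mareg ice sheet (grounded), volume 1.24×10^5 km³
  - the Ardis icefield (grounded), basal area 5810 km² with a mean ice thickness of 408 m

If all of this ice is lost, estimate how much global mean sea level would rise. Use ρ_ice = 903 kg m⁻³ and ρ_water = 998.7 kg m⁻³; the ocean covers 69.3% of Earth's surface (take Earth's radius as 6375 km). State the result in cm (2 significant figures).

Mareg: 1.24×10^5 km³ × (903/998.7) = 1.121×10^5 km³ of water.
Ardis: ice volume = 5810 km² × 408 m = 2370 km³; 2370 × (903/998.7) = 2143 km³ of water.
Total added water ≈ 1.143×10^14 m³ over 3.54×10^14 m² → Δh = 0.323 m = 32 cm.

≈ 32 cm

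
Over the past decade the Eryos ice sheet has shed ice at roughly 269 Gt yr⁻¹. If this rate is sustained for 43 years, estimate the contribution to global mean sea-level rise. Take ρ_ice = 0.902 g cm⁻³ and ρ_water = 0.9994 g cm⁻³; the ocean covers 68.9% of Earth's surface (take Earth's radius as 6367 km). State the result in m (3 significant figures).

≈ 0.0330 m

Total mass lost = 269 Gt/yr × 43 yr = 1.157×10^4 Gt = 1.157×10^16 kg.
ρ_w = 0.9994 g cm⁻³ = 999.4 kg m⁻³, so water volume = 1.157×10^16 / 999.4 = 1.157×10^13 m³.
Δh = 1.157×10^13 / 3.51×10^14 = 0.0330 m.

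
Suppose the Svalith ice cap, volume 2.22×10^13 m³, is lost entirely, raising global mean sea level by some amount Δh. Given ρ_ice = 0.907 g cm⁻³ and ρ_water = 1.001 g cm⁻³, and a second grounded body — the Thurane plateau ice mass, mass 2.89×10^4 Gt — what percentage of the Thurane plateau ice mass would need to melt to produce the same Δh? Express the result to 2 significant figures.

≈ 70 %

Equal sea-level rise means equal mass of meltwater, i.e. equal mass of ice lost.
Ice mass of Svalith: 2.014×10^16 kg; ice mass of Thurane: 2.890×10^16 kg.
Fraction required = 2.014×10^16 / 2.890×10^16 = 0.697 → 70 %.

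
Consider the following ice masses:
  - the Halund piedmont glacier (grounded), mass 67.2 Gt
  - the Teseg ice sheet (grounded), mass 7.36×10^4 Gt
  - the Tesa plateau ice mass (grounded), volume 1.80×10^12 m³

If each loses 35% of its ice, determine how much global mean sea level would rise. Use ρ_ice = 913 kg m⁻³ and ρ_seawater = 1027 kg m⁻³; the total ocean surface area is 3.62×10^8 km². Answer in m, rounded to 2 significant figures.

≈ 0.071 m

Halund: 0.35 × 67.2 Gt = 2.352×10^13 kg; dividing by ρ_w = 1027 kg m⁻³ gives 2.290×10^10 m³ of water.
Teseg: 0.35 × 7.36×10^4 Gt = 2.576×10^16 kg; dividing by ρ_w = 1027 kg m⁻³ gives 2.508×10^13 m³ of water.
Tesa: 0.35 × 1.80×10^12 m³ × (913/1027) = 5.601×10^11 m³ of water.
Total added water ≈ 2.567×10^13 m³ over 3.62×10^14 m² → Δh = 0.0709 m.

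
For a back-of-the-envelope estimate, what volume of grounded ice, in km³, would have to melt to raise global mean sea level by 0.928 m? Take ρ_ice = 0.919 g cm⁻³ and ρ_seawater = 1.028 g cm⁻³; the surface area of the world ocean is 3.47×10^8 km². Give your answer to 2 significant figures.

≈ 3.6×10^5 km³

Required water volume = Δh × A = 0.928 m × 3.47×10^14 m² = 3.220×10^14 m³ = 3.220×10^5 km³.
Ice volume = water volume × ρ_w/ρ_ice = 3.220×10^5 × 1028/919 = 3.6×10^5 km³.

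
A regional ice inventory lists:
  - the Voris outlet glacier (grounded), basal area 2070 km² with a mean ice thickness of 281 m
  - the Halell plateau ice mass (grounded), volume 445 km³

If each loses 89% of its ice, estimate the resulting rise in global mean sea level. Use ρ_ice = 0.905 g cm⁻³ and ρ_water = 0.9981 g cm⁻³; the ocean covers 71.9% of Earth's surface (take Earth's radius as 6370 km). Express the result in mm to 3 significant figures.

≈ 2.26 mm

Voris: ice volume = 2070 km² × 281 m = 581.7 km³; 0.89 × 581.7 × (905/998.1) = 469.4 km³ of water.
Halell: 0.89 × 445 km³ × (905/998.1) = 359.1 km³ of water.
Total added water ≈ 8.285×10^11 m³ over 3.67×10^14 m² → Δh = 2.26×10^-3 m = 2.26 mm.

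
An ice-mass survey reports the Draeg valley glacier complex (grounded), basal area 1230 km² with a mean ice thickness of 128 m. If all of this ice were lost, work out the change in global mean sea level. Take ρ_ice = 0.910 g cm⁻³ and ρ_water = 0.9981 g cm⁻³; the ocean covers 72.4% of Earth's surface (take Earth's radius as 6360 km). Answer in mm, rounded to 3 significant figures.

Draeg: ice volume = 1230 km² × 128 m = 157.4 km³; 157.4 × (910/998.1) = 143.5 km³ of water.
Spread over 3.68×10^14 m² of ocean, Δh = 1.435×10^11 / 3.68×10^14 = 3.90×10^-4 m = 0.390 mm.

≈ 0.390 mm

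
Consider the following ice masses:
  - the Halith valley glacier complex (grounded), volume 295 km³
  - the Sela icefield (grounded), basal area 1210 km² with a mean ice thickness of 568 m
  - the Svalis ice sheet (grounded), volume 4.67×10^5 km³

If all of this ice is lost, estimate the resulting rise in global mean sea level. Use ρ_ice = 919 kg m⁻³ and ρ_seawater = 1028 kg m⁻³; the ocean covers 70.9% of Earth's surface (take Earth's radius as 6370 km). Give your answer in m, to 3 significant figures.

≈ 1.16 m

Halith: 295 km³ × (919/1028) = 263.7 km³ of water.
Sela: ice volume = 1210 km² × 568 m = 687.3 km³; 687.3 × (919/1028) = 614.4 km³ of water.
Svalis: 4.67×10^5 km³ × (919/1028) = 4.175×10^5 km³ of water.
Total added water ≈ 4.184×10^14 m³ over 3.62×10^14 m² → Δh = 1.16 m.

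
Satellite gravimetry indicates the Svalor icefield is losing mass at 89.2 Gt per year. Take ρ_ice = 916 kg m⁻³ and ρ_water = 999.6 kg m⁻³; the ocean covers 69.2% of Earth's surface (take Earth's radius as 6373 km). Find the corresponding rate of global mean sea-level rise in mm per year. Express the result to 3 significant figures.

ρ_w = 999.6 kg m⁻³. Annual water volume added = 89.2 Gt / ρ_w = 8.920×10^13 kg / 999.6 kg m⁻³ = 8.924×10^10 m³.
Δh per year = 8.924×10^10 / 3.53×10^14 = 2.53×10^-4 m = 0.253 mm.

≈ 0.253 mm/yr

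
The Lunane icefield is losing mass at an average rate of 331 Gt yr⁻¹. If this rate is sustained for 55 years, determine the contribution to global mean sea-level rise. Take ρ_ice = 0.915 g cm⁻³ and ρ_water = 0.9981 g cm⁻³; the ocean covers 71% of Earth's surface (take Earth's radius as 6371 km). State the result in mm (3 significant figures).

≈ 50.4 mm

Total mass lost = 331 Gt/yr × 55 yr = 1.820×10^4 Gt = 1.820×10^16 kg.
ρ_w = 0.9981 g cm⁻³ = 998.1 kg m⁻³, so water volume = 1.820×10^16 / 998.1 = 1.824×10^13 m³.
Δh = 1.824×10^13 / 3.62×10^14 = 0.0504 m = 50.4 mm.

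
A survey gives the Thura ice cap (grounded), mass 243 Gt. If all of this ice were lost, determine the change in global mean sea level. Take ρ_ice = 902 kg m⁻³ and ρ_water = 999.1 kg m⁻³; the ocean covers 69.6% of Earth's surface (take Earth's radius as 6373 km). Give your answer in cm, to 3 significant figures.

≈ 0.0685 cm

Thura: 243 Gt = 2.430×10^14 kg; dividing by ρ_w = 999.1 kg m⁻³ gives 2.432×10^11 m³ of water.
Spread over 3.55×10^14 m² of ocean, Δh = 2.432×10^11 / 3.55×10^14 = 6.85×10^-4 m = 0.0685 cm.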